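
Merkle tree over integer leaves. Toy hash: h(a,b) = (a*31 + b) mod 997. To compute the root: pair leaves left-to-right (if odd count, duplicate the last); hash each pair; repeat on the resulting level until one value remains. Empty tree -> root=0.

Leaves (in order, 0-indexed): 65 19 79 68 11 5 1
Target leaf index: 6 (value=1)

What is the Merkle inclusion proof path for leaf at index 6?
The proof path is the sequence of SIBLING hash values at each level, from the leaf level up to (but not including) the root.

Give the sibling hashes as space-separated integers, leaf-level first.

Answer: 1 346 766

Derivation:
L0 (leaves): [65, 19, 79, 68, 11, 5, 1], target index=6
L1: h(65,19)=(65*31+19)%997=40 [pair 0] h(79,68)=(79*31+68)%997=523 [pair 1] h(11,5)=(11*31+5)%997=346 [pair 2] h(1,1)=(1*31+1)%997=32 [pair 3] -> [40, 523, 346, 32]
  Sibling for proof at L0: 1
L2: h(40,523)=(40*31+523)%997=766 [pair 0] h(346,32)=(346*31+32)%997=788 [pair 1] -> [766, 788]
  Sibling for proof at L1: 346
L3: h(766,788)=(766*31+788)%997=606 [pair 0] -> [606]
  Sibling for proof at L2: 766
Root: 606
Proof path (sibling hashes from leaf to root): [1, 346, 766]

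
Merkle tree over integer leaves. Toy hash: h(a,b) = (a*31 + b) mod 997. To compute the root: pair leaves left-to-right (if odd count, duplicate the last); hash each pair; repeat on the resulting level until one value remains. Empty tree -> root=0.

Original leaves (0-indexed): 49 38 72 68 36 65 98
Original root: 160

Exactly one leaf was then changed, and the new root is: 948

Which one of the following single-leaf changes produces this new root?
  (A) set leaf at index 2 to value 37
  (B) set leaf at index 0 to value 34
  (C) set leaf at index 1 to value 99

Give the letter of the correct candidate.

Answer: B

Derivation:
Original leaves: [49, 38, 72, 68, 36, 65, 98]
Target new root: 948
Try each candidate change and compute the resulting root:
Candidate A: set leaf[2] = 37 -> leaves = [49, 38, 37, 68, 36, 65, 98]
  L0: [49, 38, 37, 68, 36, 65, 98]
  L1: h(49,38)=(49*31+38)%997=560 h(37,68)=(37*31+68)%997=218 h(36,65)=(36*31+65)%997=184 h(98,98)=(98*31+98)%997=145 -> [560, 218, 184, 145]
  L2: h(560,218)=(560*31+218)%997=629 h(184,145)=(184*31+145)%997=864 -> [629, 864]
  L3: h(629,864)=(629*31+864)%997=423 -> [423]
  root = 423 != target 948
Candidate B: set leaf[0] = 34 -> leaves = [34, 38, 72, 68, 36, 65, 98]
  L0: [34, 38, 72, 68, 36, 65, 98]
  L1: h(34,38)=(34*31+38)%997=95 h(72,68)=(72*31+68)%997=306 h(36,65)=(36*31+65)%997=184 h(98,98)=(98*31+98)%997=145 -> [95, 306, 184, 145]
  L2: h(95,306)=(95*31+306)%997=260 h(184,145)=(184*31+145)%997=864 -> [260, 864]
  L3: h(260,864)=(260*31+864)%997=948 -> [948]
  root = 948 == target 948  ** MATCH **
Candidate C: set leaf[1] = 99 -> leaves = [49, 99, 72, 68, 36, 65, 98]
  L0: [49, 99, 72, 68, 36, 65, 98]
  L1: h(49,99)=(49*31+99)%997=621 h(72,68)=(72*31+68)%997=306 h(36,65)=(36*31+65)%997=184 h(98,98)=(98*31+98)%997=145 -> [621, 306, 184, 145]
  L2: h(621,306)=(621*31+306)%997=614 h(184,145)=(184*31+145)%997=864 -> [614, 864]
  L3: h(614,864)=(614*31+864)%997=955 -> [955]
  root = 955 != target 948
Candidate B produces the target root.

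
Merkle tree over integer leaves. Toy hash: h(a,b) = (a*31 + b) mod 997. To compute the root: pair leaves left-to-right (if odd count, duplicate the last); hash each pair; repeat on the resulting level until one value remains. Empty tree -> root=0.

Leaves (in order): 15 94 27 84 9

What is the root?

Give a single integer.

L0: [15, 94, 27, 84, 9]
L1: h(15,94)=(15*31+94)%997=559 h(27,84)=(27*31+84)%997=921 h(9,9)=(9*31+9)%997=288 -> [559, 921, 288]
L2: h(559,921)=(559*31+921)%997=304 h(288,288)=(288*31+288)%997=243 -> [304, 243]
L3: h(304,243)=(304*31+243)%997=694 -> [694]

Answer: 694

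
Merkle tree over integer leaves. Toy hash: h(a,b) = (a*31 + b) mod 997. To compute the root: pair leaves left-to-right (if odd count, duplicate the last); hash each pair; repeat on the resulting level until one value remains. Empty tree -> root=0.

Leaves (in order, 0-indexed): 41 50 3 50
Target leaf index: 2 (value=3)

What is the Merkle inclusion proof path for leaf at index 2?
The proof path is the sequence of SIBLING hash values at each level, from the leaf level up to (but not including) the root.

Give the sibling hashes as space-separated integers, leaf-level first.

L0 (leaves): [41, 50, 3, 50], target index=2
L1: h(41,50)=(41*31+50)%997=324 [pair 0] h(3,50)=(3*31+50)%997=143 [pair 1] -> [324, 143]
  Sibling for proof at L0: 50
L2: h(324,143)=(324*31+143)%997=217 [pair 0] -> [217]
  Sibling for proof at L1: 324
Root: 217
Proof path (sibling hashes from leaf to root): [50, 324]

Answer: 50 324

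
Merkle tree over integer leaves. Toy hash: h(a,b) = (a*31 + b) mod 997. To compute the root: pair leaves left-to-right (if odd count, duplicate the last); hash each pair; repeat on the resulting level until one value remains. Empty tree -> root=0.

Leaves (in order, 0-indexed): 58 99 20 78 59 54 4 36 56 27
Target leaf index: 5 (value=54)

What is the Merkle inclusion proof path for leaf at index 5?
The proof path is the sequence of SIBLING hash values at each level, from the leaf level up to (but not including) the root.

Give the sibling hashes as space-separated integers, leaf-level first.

L0 (leaves): [58, 99, 20, 78, 59, 54, 4, 36, 56, 27], target index=5
L1: h(58,99)=(58*31+99)%997=900 [pair 0] h(20,78)=(20*31+78)%997=698 [pair 1] h(59,54)=(59*31+54)%997=886 [pair 2] h(4,36)=(4*31+36)%997=160 [pair 3] h(56,27)=(56*31+27)%997=766 [pair 4] -> [900, 698, 886, 160, 766]
  Sibling for proof at L0: 59
L2: h(900,698)=(900*31+698)%997=682 [pair 0] h(886,160)=(886*31+160)%997=707 [pair 1] h(766,766)=(766*31+766)%997=584 [pair 2] -> [682, 707, 584]
  Sibling for proof at L1: 160
L3: h(682,707)=(682*31+707)%997=912 [pair 0] h(584,584)=(584*31+584)%997=742 [pair 1] -> [912, 742]
  Sibling for proof at L2: 682
L4: h(912,742)=(912*31+742)%997=101 [pair 0] -> [101]
  Sibling for proof at L3: 742
Root: 101
Proof path (sibling hashes from leaf to root): [59, 160, 682, 742]

Answer: 59 160 682 742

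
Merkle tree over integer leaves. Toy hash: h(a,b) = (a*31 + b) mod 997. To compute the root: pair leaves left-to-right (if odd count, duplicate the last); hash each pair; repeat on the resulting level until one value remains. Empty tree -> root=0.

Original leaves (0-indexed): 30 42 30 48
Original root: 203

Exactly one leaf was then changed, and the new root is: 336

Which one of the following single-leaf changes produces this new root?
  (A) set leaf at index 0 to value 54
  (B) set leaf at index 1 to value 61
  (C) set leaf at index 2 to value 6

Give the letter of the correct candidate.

Answer: A

Derivation:
Original leaves: [30, 42, 30, 48]
Target new root: 336
Try each candidate change and compute the resulting root:
Candidate A: set leaf[0] = 54 -> leaves = [54, 42, 30, 48]
  L0: [54, 42, 30, 48]
  L1: h(54,42)=(54*31+42)%997=719 h(30,48)=(30*31+48)%997=978 -> [719, 978]
  L2: h(719,978)=(719*31+978)%997=336 -> [336]
  root = 336 == target 336  ** MATCH **
Candidate B: set leaf[1] = 61 -> leaves = [30, 61, 30, 48]
  L0: [30, 61, 30, 48]
  L1: h(30,61)=(30*31+61)%997=991 h(30,48)=(30*31+48)%997=978 -> [991, 978]
  L2: h(991,978)=(991*31+978)%997=792 -> [792]
  root = 792 != target 336
Candidate C: set leaf[2] = 6 -> leaves = [30, 42, 6, 48]
  L0: [30, 42, 6, 48]
  L1: h(30,42)=(30*31+42)%997=972 h(6,48)=(6*31+48)%997=234 -> [972, 234]
  L2: h(972,234)=(972*31+234)%997=456 -> [456]
  root = 456 != target 336
Candidate A produces the target root.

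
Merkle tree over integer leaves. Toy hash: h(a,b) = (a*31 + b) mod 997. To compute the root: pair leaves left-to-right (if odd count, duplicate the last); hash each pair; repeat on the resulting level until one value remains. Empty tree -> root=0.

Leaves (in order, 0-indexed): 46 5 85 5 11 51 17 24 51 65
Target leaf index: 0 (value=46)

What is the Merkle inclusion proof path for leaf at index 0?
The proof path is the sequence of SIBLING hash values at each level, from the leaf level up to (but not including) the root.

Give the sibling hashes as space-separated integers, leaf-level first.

L0 (leaves): [46, 5, 85, 5, 11, 51, 17, 24, 51, 65], target index=0
L1: h(46,5)=(46*31+5)%997=434 [pair 0] h(85,5)=(85*31+5)%997=646 [pair 1] h(11,51)=(11*31+51)%997=392 [pair 2] h(17,24)=(17*31+24)%997=551 [pair 3] h(51,65)=(51*31+65)%997=649 [pair 4] -> [434, 646, 392, 551, 649]
  Sibling for proof at L0: 5
L2: h(434,646)=(434*31+646)%997=142 [pair 0] h(392,551)=(392*31+551)%997=739 [pair 1] h(649,649)=(649*31+649)%997=828 [pair 2] -> [142, 739, 828]
  Sibling for proof at L1: 646
L3: h(142,739)=(142*31+739)%997=156 [pair 0] h(828,828)=(828*31+828)%997=574 [pair 1] -> [156, 574]
  Sibling for proof at L2: 739
L4: h(156,574)=(156*31+574)%997=425 [pair 0] -> [425]
  Sibling for proof at L3: 574
Root: 425
Proof path (sibling hashes from leaf to root): [5, 646, 739, 574]

Answer: 5 646 739 574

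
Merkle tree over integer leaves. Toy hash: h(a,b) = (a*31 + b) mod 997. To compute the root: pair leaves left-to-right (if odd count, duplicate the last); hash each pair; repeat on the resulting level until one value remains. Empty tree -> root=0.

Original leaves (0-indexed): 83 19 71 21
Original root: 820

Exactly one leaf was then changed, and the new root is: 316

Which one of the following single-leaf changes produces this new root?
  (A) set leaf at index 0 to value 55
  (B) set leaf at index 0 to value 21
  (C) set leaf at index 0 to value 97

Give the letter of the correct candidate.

Original leaves: [83, 19, 71, 21]
Target new root: 316
Try each candidate change and compute the resulting root:
Candidate A: set leaf[0] = 55 -> leaves = [55, 19, 71, 21]
  L0: [55, 19, 71, 21]
  L1: h(55,19)=(55*31+19)%997=727 h(71,21)=(71*31+21)%997=228 -> [727, 228]
  L2: h(727,228)=(727*31+228)%997=831 -> [831]
  root = 831 != target 316
Candidate B: set leaf[0] = 21 -> leaves = [21, 19, 71, 21]
  L0: [21, 19, 71, 21]
  L1: h(21,19)=(21*31+19)%997=670 h(71,21)=(71*31+21)%997=228 -> [670, 228]
  L2: h(670,228)=(670*31+228)%997=61 -> [61]
  root = 61 != target 316
Candidate C: set leaf[0] = 97 -> leaves = [97, 19, 71, 21]
  L0: [97, 19, 71, 21]
  L1: h(97,19)=(97*31+19)%997=35 h(71,21)=(71*31+21)%997=228 -> [35, 228]
  L2: h(35,228)=(35*31+228)%997=316 -> [316]
  root = 316 == target 316  ** MATCH **
Candidate C produces the target root.

Answer: C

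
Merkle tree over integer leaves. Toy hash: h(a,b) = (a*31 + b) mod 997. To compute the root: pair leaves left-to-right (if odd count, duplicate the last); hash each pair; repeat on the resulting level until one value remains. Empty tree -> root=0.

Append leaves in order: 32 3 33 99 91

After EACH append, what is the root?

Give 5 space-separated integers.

After append 32 (leaves=[32]):
  L0: [32]
  root=32
After append 3 (leaves=[32, 3]):
  L0: [32, 3]
  L1: h(32,3)=(32*31+3)%997=995 -> [995]
  root=995
After append 33 (leaves=[32, 3, 33]):
  L0: [32, 3, 33]
  L1: h(32,3)=(32*31+3)%997=995 h(33,33)=(33*31+33)%997=59 -> [995, 59]
  L2: h(995,59)=(995*31+59)%997=994 -> [994]
  root=994
After append 99 (leaves=[32, 3, 33, 99]):
  L0: [32, 3, 33, 99]
  L1: h(32,3)=(32*31+3)%997=995 h(33,99)=(33*31+99)%997=125 -> [995, 125]
  L2: h(995,125)=(995*31+125)%997=63 -> [63]
  root=63
After append 91 (leaves=[32, 3, 33, 99, 91]):
  L0: [32, 3, 33, 99, 91]
  L1: h(32,3)=(32*31+3)%997=995 h(33,99)=(33*31+99)%997=125 h(91,91)=(91*31+91)%997=918 -> [995, 125, 918]
  L2: h(995,125)=(995*31+125)%997=63 h(918,918)=(918*31+918)%997=463 -> [63, 463]
  L3: h(63,463)=(63*31+463)%997=422 -> [422]
  root=422

Answer: 32 995 994 63 422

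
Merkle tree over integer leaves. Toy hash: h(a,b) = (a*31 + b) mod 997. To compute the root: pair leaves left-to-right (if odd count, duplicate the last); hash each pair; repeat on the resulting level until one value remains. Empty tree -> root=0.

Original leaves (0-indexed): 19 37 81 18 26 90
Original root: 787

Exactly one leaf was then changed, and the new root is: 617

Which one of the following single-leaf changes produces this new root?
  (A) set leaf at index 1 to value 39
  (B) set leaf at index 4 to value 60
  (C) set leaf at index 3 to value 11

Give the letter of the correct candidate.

Original leaves: [19, 37, 81, 18, 26, 90]
Target new root: 617
Try each candidate change and compute the resulting root:
Candidate A: set leaf[1] = 39 -> leaves = [19, 39, 81, 18, 26, 90]
  L0: [19, 39, 81, 18, 26, 90]
  L1: h(19,39)=(19*31+39)%997=628 h(81,18)=(81*31+18)%997=535 h(26,90)=(26*31+90)%997=896 -> [628, 535, 896]
  L2: h(628,535)=(628*31+535)%997=63 h(896,896)=(896*31+896)%997=756 -> [63, 756]
  L3: h(63,756)=(63*31+756)%997=715 -> [715]
  root = 715 != target 617
Candidate B: set leaf[4] = 60 -> leaves = [19, 37, 81, 18, 60, 90]
  L0: [19, 37, 81, 18, 60, 90]
  L1: h(19,37)=(19*31+37)%997=626 h(81,18)=(81*31+18)%997=535 h(60,90)=(60*31+90)%997=953 -> [626, 535, 953]
  L2: h(626,535)=(626*31+535)%997=1 h(953,953)=(953*31+953)%997=586 -> [1, 586]
  L3: h(1,586)=(1*31+586)%997=617 -> [617]
  root = 617 == target 617  ** MATCH **
Candidate C: set leaf[3] = 11 -> leaves = [19, 37, 81, 11, 26, 90]
  L0: [19, 37, 81, 11, 26, 90]
  L1: h(19,37)=(19*31+37)%997=626 h(81,11)=(81*31+11)%997=528 h(26,90)=(26*31+90)%997=896 -> [626, 528, 896]
  L2: h(626,528)=(626*31+528)%997=991 h(896,896)=(896*31+896)%997=756 -> [991, 756]
  L3: h(991,756)=(991*31+756)%997=570 -> [570]
  root = 570 != target 617
Candidate B produces the target root.

Answer: B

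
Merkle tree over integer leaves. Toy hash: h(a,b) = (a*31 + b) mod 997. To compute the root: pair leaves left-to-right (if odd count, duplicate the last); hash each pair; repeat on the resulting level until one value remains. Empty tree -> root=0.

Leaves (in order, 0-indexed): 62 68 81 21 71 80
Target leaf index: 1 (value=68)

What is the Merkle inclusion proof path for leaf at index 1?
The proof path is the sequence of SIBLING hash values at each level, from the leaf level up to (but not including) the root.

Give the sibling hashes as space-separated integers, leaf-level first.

Answer: 62 538 211

Derivation:
L0 (leaves): [62, 68, 81, 21, 71, 80], target index=1
L1: h(62,68)=(62*31+68)%997=993 [pair 0] h(81,21)=(81*31+21)%997=538 [pair 1] h(71,80)=(71*31+80)%997=287 [pair 2] -> [993, 538, 287]
  Sibling for proof at L0: 62
L2: h(993,538)=(993*31+538)%997=414 [pair 0] h(287,287)=(287*31+287)%997=211 [pair 1] -> [414, 211]
  Sibling for proof at L1: 538
L3: h(414,211)=(414*31+211)%997=84 [pair 0] -> [84]
  Sibling for proof at L2: 211
Root: 84
Proof path (sibling hashes from leaf to root): [62, 538, 211]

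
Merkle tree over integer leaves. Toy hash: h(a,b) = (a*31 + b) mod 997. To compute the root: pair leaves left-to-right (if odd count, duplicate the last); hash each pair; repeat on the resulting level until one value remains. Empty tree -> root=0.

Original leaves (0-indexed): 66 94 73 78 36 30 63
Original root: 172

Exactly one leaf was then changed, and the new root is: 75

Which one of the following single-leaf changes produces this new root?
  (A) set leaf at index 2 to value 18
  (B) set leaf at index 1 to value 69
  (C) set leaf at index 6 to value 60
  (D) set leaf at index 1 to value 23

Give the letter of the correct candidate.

Original leaves: [66, 94, 73, 78, 36, 30, 63]
Target new root: 75
Try each candidate change and compute the resulting root:
Candidate A: set leaf[2] = 18 -> leaves = [66, 94, 18, 78, 36, 30, 63]
  L0: [66, 94, 18, 78, 36, 30, 63]
  L1: h(66,94)=(66*31+94)%997=146 h(18,78)=(18*31+78)%997=636 h(36,30)=(36*31+30)%997=149 h(63,63)=(63*31+63)%997=22 -> [146, 636, 149, 22]
  L2: h(146,636)=(146*31+636)%997=177 h(149,22)=(149*31+22)%997=653 -> [177, 653]
  L3: h(177,653)=(177*31+653)%997=158 -> [158]
  root = 158 != target 75
Candidate B: set leaf[1] = 69 -> leaves = [66, 69, 73, 78, 36, 30, 63]
  L0: [66, 69, 73, 78, 36, 30, 63]
  L1: h(66,69)=(66*31+69)%997=121 h(73,78)=(73*31+78)%997=347 h(36,30)=(36*31+30)%997=149 h(63,63)=(63*31+63)%997=22 -> [121, 347, 149, 22]
  L2: h(121,347)=(121*31+347)%997=110 h(149,22)=(149*31+22)%997=653 -> [110, 653]
  L3: h(110,653)=(110*31+653)%997=75 -> [75]
  root = 75 == target 75  ** MATCH **
Candidate C: set leaf[6] = 60 -> leaves = [66, 94, 73, 78, 36, 30, 60]
  L0: [66, 94, 73, 78, 36, 30, 60]
  L1: h(66,94)=(66*31+94)%997=146 h(73,78)=(73*31+78)%997=347 h(36,30)=(36*31+30)%997=149 h(60,60)=(60*31+60)%997=923 -> [146, 347, 149, 923]
  L2: h(146,347)=(146*31+347)%997=885 h(149,923)=(149*31+923)%997=557 -> [885, 557]
  L3: h(885,557)=(885*31+557)%997=76 -> [76]
  root = 76 != target 75
Candidate D: set leaf[1] = 23 -> leaves = [66, 23, 73, 78, 36, 30, 63]
  L0: [66, 23, 73, 78, 36, 30, 63]
  L1: h(66,23)=(66*31+23)%997=75 h(73,78)=(73*31+78)%997=347 h(36,30)=(36*31+30)%997=149 h(63,63)=(63*31+63)%997=22 -> [75, 347, 149, 22]
  L2: h(75,347)=(75*31+347)%997=678 h(149,22)=(149*31+22)%997=653 -> [678, 653]
  L3: h(678,653)=(678*31+653)%997=734 -> [734]
  root = 734 != target 75
Candidate B produces the target root.

Answer: B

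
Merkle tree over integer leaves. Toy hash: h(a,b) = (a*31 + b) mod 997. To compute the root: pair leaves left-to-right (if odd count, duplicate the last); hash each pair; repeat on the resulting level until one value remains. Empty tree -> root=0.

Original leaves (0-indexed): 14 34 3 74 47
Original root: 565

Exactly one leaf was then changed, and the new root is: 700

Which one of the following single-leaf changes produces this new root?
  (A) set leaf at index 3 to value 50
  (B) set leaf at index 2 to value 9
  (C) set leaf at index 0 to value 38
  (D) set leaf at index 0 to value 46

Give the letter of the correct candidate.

Answer: C

Derivation:
Original leaves: [14, 34, 3, 74, 47]
Target new root: 700
Try each candidate change and compute the resulting root:
Candidate A: set leaf[3] = 50 -> leaves = [14, 34, 3, 50, 47]
  L0: [14, 34, 3, 50, 47]
  L1: h(14,34)=(14*31+34)%997=468 h(3,50)=(3*31+50)%997=143 h(47,47)=(47*31+47)%997=507 -> [468, 143, 507]
  L2: h(468,143)=(468*31+143)%997=693 h(507,507)=(507*31+507)%997=272 -> [693, 272]
  L3: h(693,272)=(693*31+272)%997=818 -> [818]
  root = 818 != target 700
Candidate B: set leaf[2] = 9 -> leaves = [14, 34, 9, 74, 47]
  L0: [14, 34, 9, 74, 47]
  L1: h(14,34)=(14*31+34)%997=468 h(9,74)=(9*31+74)%997=353 h(47,47)=(47*31+47)%997=507 -> [468, 353, 507]
  L2: h(468,353)=(468*31+353)%997=903 h(507,507)=(507*31+507)%997=272 -> [903, 272]
  L3: h(903,272)=(903*31+272)%997=349 -> [349]
  root = 349 != target 700
Candidate C: set leaf[0] = 38 -> leaves = [38, 34, 3, 74, 47]
  L0: [38, 34, 3, 74, 47]
  L1: h(38,34)=(38*31+34)%997=215 h(3,74)=(3*31+74)%997=167 h(47,47)=(47*31+47)%997=507 -> [215, 167, 507]
  L2: h(215,167)=(215*31+167)%997=850 h(507,507)=(507*31+507)%997=272 -> [850, 272]
  L3: h(850,272)=(850*31+272)%997=700 -> [700]
  root = 700 == target 700  ** MATCH **
Candidate D: set leaf[0] = 46 -> leaves = [46, 34, 3, 74, 47]
  L0: [46, 34, 3, 74, 47]
  L1: h(46,34)=(46*31+34)%997=463 h(3,74)=(3*31+74)%997=167 h(47,47)=(47*31+47)%997=507 -> [463, 167, 507]
  L2: h(463,167)=(463*31+167)%997=562 h(507,507)=(507*31+507)%997=272 -> [562, 272]
  L3: h(562,272)=(562*31+272)%997=745 -> [745]
  root = 745 != target 700
Candidate C produces the target root.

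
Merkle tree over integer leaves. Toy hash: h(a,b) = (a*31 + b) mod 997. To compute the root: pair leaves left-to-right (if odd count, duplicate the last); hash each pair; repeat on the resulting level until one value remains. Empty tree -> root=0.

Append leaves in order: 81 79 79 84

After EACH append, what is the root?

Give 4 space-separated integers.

Answer: 81 596 67 72

Derivation:
After append 81 (leaves=[81]):
  L0: [81]
  root=81
After append 79 (leaves=[81, 79]):
  L0: [81, 79]
  L1: h(81,79)=(81*31+79)%997=596 -> [596]
  root=596
After append 79 (leaves=[81, 79, 79]):
  L0: [81, 79, 79]
  L1: h(81,79)=(81*31+79)%997=596 h(79,79)=(79*31+79)%997=534 -> [596, 534]
  L2: h(596,534)=(596*31+534)%997=67 -> [67]
  root=67
After append 84 (leaves=[81, 79, 79, 84]):
  L0: [81, 79, 79, 84]
  L1: h(81,79)=(81*31+79)%997=596 h(79,84)=(79*31+84)%997=539 -> [596, 539]
  L2: h(596,539)=(596*31+539)%997=72 -> [72]
  root=72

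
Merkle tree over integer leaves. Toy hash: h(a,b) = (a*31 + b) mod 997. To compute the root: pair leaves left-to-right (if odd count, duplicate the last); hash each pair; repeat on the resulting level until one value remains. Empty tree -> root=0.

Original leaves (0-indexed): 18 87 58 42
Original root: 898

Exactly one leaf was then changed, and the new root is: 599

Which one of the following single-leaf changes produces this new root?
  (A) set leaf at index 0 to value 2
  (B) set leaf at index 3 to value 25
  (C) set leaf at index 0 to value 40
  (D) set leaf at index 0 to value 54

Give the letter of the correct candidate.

Answer: D

Derivation:
Original leaves: [18, 87, 58, 42]
Target new root: 599
Try each candidate change and compute the resulting root:
Candidate A: set leaf[0] = 2 -> leaves = [2, 87, 58, 42]
  L0: [2, 87, 58, 42]
  L1: h(2,87)=(2*31+87)%997=149 h(58,42)=(58*31+42)%997=843 -> [149, 843]
  L2: h(149,843)=(149*31+843)%997=477 -> [477]
  root = 477 != target 599
Candidate B: set leaf[3] = 25 -> leaves = [18, 87, 58, 25]
  L0: [18, 87, 58, 25]
  L1: h(18,87)=(18*31+87)%997=645 h(58,25)=(58*31+25)%997=826 -> [645, 826]
  L2: h(645,826)=(645*31+826)%997=881 -> [881]
  root = 881 != target 599
Candidate C: set leaf[0] = 40 -> leaves = [40, 87, 58, 42]
  L0: [40, 87, 58, 42]
  L1: h(40,87)=(40*31+87)%997=330 h(58,42)=(58*31+42)%997=843 -> [330, 843]
  L2: h(330,843)=(330*31+843)%997=106 -> [106]
  root = 106 != target 599
Candidate D: set leaf[0] = 54 -> leaves = [54, 87, 58, 42]
  L0: [54, 87, 58, 42]
  L1: h(54,87)=(54*31+87)%997=764 h(58,42)=(58*31+42)%997=843 -> [764, 843]
  L2: h(764,843)=(764*31+843)%997=599 -> [599]
  root = 599 == target 599  ** MATCH **
Candidate D produces the target root.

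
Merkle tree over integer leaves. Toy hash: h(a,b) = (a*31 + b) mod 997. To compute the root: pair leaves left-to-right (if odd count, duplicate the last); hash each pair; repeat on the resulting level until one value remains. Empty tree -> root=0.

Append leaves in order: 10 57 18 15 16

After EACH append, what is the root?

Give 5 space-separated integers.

Answer: 10 367 986 983 995

Derivation:
After append 10 (leaves=[10]):
  L0: [10]
  root=10
After append 57 (leaves=[10, 57]):
  L0: [10, 57]
  L1: h(10,57)=(10*31+57)%997=367 -> [367]
  root=367
After append 18 (leaves=[10, 57, 18]):
  L0: [10, 57, 18]
  L1: h(10,57)=(10*31+57)%997=367 h(18,18)=(18*31+18)%997=576 -> [367, 576]
  L2: h(367,576)=(367*31+576)%997=986 -> [986]
  root=986
After append 15 (leaves=[10, 57, 18, 15]):
  L0: [10, 57, 18, 15]
  L1: h(10,57)=(10*31+57)%997=367 h(18,15)=(18*31+15)%997=573 -> [367, 573]
  L2: h(367,573)=(367*31+573)%997=983 -> [983]
  root=983
After append 16 (leaves=[10, 57, 18, 15, 16]):
  L0: [10, 57, 18, 15, 16]
  L1: h(10,57)=(10*31+57)%997=367 h(18,15)=(18*31+15)%997=573 h(16,16)=(16*31+16)%997=512 -> [367, 573, 512]
  L2: h(367,573)=(367*31+573)%997=983 h(512,512)=(512*31+512)%997=432 -> [983, 432]
  L3: h(983,432)=(983*31+432)%997=995 -> [995]
  root=995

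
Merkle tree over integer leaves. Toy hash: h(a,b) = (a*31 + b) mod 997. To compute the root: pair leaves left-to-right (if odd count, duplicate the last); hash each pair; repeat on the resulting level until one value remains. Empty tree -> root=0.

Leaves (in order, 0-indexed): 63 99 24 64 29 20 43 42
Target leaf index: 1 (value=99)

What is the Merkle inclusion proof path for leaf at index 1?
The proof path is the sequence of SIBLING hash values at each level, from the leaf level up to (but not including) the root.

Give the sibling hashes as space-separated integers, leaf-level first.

Answer: 63 808 951

Derivation:
L0 (leaves): [63, 99, 24, 64, 29, 20, 43, 42], target index=1
L1: h(63,99)=(63*31+99)%997=58 [pair 0] h(24,64)=(24*31+64)%997=808 [pair 1] h(29,20)=(29*31+20)%997=919 [pair 2] h(43,42)=(43*31+42)%997=378 [pair 3] -> [58, 808, 919, 378]
  Sibling for proof at L0: 63
L2: h(58,808)=(58*31+808)%997=612 [pair 0] h(919,378)=(919*31+378)%997=951 [pair 1] -> [612, 951]
  Sibling for proof at L1: 808
L3: h(612,951)=(612*31+951)%997=980 [pair 0] -> [980]
  Sibling for proof at L2: 951
Root: 980
Proof path (sibling hashes from leaf to root): [63, 808, 951]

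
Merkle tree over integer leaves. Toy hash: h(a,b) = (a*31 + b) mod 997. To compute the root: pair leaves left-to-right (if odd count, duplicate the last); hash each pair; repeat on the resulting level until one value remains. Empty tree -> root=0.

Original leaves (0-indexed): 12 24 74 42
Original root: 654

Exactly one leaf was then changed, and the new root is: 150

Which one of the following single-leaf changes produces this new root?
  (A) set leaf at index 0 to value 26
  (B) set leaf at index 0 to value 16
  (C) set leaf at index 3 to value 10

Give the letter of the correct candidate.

Answer: A

Derivation:
Original leaves: [12, 24, 74, 42]
Target new root: 150
Try each candidate change and compute the resulting root:
Candidate A: set leaf[0] = 26 -> leaves = [26, 24, 74, 42]
  L0: [26, 24, 74, 42]
  L1: h(26,24)=(26*31+24)%997=830 h(74,42)=(74*31+42)%997=342 -> [830, 342]
  L2: h(830,342)=(830*31+342)%997=150 -> [150]
  root = 150 == target 150  ** MATCH **
Candidate B: set leaf[0] = 16 -> leaves = [16, 24, 74, 42]
  L0: [16, 24, 74, 42]
  L1: h(16,24)=(16*31+24)%997=520 h(74,42)=(74*31+42)%997=342 -> [520, 342]
  L2: h(520,342)=(520*31+342)%997=510 -> [510]
  root = 510 != target 150
Candidate C: set leaf[3] = 10 -> leaves = [12, 24, 74, 10]
  L0: [12, 24, 74, 10]
  L1: h(12,24)=(12*31+24)%997=396 h(74,10)=(74*31+10)%997=310 -> [396, 310]
  L2: h(396,310)=(396*31+310)%997=622 -> [622]
  root = 622 != target 150
Candidate A produces the target root.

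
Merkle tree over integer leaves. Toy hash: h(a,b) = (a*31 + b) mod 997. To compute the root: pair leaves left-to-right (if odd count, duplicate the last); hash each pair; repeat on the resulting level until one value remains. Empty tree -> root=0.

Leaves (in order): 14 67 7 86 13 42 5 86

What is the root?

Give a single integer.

Answer: 408

Derivation:
L0: [14, 67, 7, 86, 13, 42, 5, 86]
L1: h(14,67)=(14*31+67)%997=501 h(7,86)=(7*31+86)%997=303 h(13,42)=(13*31+42)%997=445 h(5,86)=(5*31+86)%997=241 -> [501, 303, 445, 241]
L2: h(501,303)=(501*31+303)%997=879 h(445,241)=(445*31+241)%997=78 -> [879, 78]
L3: h(879,78)=(879*31+78)%997=408 -> [408]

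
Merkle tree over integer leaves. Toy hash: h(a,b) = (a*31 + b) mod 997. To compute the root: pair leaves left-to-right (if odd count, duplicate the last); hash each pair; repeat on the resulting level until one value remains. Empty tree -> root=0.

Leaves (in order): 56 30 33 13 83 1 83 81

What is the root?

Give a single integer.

Answer: 141

Derivation:
L0: [56, 30, 33, 13, 83, 1, 83, 81]
L1: h(56,30)=(56*31+30)%997=769 h(33,13)=(33*31+13)%997=39 h(83,1)=(83*31+1)%997=580 h(83,81)=(83*31+81)%997=660 -> [769, 39, 580, 660]
L2: h(769,39)=(769*31+39)%997=947 h(580,660)=(580*31+660)%997=694 -> [947, 694]
L3: h(947,694)=(947*31+694)%997=141 -> [141]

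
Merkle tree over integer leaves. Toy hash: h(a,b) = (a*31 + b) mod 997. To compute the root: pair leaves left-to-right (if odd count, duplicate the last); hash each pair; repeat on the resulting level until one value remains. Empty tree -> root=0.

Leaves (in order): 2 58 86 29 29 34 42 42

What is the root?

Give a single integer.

Answer: 819

Derivation:
L0: [2, 58, 86, 29, 29, 34, 42, 42]
L1: h(2,58)=(2*31+58)%997=120 h(86,29)=(86*31+29)%997=701 h(29,34)=(29*31+34)%997=933 h(42,42)=(42*31+42)%997=347 -> [120, 701, 933, 347]
L2: h(120,701)=(120*31+701)%997=433 h(933,347)=(933*31+347)%997=357 -> [433, 357]
L3: h(433,357)=(433*31+357)%997=819 -> [819]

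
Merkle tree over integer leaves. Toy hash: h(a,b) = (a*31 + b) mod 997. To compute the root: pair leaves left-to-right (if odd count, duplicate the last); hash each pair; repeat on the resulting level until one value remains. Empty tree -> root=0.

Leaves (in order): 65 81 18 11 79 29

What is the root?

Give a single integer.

L0: [65, 81, 18, 11, 79, 29]
L1: h(65,81)=(65*31+81)%997=102 h(18,11)=(18*31+11)%997=569 h(79,29)=(79*31+29)%997=484 -> [102, 569, 484]
L2: h(102,569)=(102*31+569)%997=740 h(484,484)=(484*31+484)%997=533 -> [740, 533]
L3: h(740,533)=(740*31+533)%997=542 -> [542]

Answer: 542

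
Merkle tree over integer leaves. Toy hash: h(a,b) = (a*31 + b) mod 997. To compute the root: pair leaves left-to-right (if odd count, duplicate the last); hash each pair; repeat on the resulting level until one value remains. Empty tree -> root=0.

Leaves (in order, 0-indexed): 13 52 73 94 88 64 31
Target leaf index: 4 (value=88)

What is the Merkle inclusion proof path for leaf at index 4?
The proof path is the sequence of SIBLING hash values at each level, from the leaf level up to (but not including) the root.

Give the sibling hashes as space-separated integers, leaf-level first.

Answer: 64 992 510

Derivation:
L0 (leaves): [13, 52, 73, 94, 88, 64, 31], target index=4
L1: h(13,52)=(13*31+52)%997=455 [pair 0] h(73,94)=(73*31+94)%997=363 [pair 1] h(88,64)=(88*31+64)%997=798 [pair 2] h(31,31)=(31*31+31)%997=992 [pair 3] -> [455, 363, 798, 992]
  Sibling for proof at L0: 64
L2: h(455,363)=(455*31+363)%997=510 [pair 0] h(798,992)=(798*31+992)%997=805 [pair 1] -> [510, 805]
  Sibling for proof at L1: 992
L3: h(510,805)=(510*31+805)%997=663 [pair 0] -> [663]
  Sibling for proof at L2: 510
Root: 663
Proof path (sibling hashes from leaf to root): [64, 992, 510]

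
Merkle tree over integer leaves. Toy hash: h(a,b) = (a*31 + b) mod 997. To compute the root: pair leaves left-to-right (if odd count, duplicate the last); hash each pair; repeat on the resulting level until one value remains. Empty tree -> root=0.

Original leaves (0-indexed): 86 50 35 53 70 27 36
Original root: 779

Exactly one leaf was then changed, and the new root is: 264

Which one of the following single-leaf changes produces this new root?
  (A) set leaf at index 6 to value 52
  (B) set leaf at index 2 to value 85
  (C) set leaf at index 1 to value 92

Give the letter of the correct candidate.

Answer: C

Derivation:
Original leaves: [86, 50, 35, 53, 70, 27, 36]
Target new root: 264
Try each candidate change and compute the resulting root:
Candidate A: set leaf[6] = 52 -> leaves = [86, 50, 35, 53, 70, 27, 52]
  L0: [86, 50, 35, 53, 70, 27, 52]
  L1: h(86,50)=(86*31+50)%997=722 h(35,53)=(35*31+53)%997=141 h(70,27)=(70*31+27)%997=203 h(52,52)=(52*31+52)%997=667 -> [722, 141, 203, 667]
  L2: h(722,141)=(722*31+141)%997=589 h(203,667)=(203*31+667)%997=978 -> [589, 978]
  L3: h(589,978)=(589*31+978)%997=294 -> [294]
  root = 294 != target 264
Candidate B: set leaf[2] = 85 -> leaves = [86, 50, 85, 53, 70, 27, 36]
  L0: [86, 50, 85, 53, 70, 27, 36]
  L1: h(86,50)=(86*31+50)%997=722 h(85,53)=(85*31+53)%997=694 h(70,27)=(70*31+27)%997=203 h(36,36)=(36*31+36)%997=155 -> [722, 694, 203, 155]
  L2: h(722,694)=(722*31+694)%997=145 h(203,155)=(203*31+155)%997=466 -> [145, 466]
  L3: h(145,466)=(145*31+466)%997=973 -> [973]
  root = 973 != target 264
Candidate C: set leaf[1] = 92 -> leaves = [86, 92, 35, 53, 70, 27, 36]
  L0: [86, 92, 35, 53, 70, 27, 36]
  L1: h(86,92)=(86*31+92)%997=764 h(35,53)=(35*31+53)%997=141 h(70,27)=(70*31+27)%997=203 h(36,36)=(36*31+36)%997=155 -> [764, 141, 203, 155]
  L2: h(764,141)=(764*31+141)%997=894 h(203,155)=(203*31+155)%997=466 -> [894, 466]
  L3: h(894,466)=(894*31+466)%997=264 -> [264]
  root = 264 == target 264  ** MATCH **
Candidate C produces the target root.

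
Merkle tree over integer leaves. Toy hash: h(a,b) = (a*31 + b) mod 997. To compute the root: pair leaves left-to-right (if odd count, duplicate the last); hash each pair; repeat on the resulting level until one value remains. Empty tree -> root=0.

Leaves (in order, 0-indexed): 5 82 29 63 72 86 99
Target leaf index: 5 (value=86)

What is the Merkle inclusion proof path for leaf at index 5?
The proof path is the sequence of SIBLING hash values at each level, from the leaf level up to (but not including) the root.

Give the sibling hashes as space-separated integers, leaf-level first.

L0 (leaves): [5, 82, 29, 63, 72, 86, 99], target index=5
L1: h(5,82)=(5*31+82)%997=237 [pair 0] h(29,63)=(29*31+63)%997=962 [pair 1] h(72,86)=(72*31+86)%997=324 [pair 2] h(99,99)=(99*31+99)%997=177 [pair 3] -> [237, 962, 324, 177]
  Sibling for proof at L0: 72
L2: h(237,962)=(237*31+962)%997=333 [pair 0] h(324,177)=(324*31+177)%997=251 [pair 1] -> [333, 251]
  Sibling for proof at L1: 177
L3: h(333,251)=(333*31+251)%997=604 [pair 0] -> [604]
  Sibling for proof at L2: 333
Root: 604
Proof path (sibling hashes from leaf to root): [72, 177, 333]

Answer: 72 177 333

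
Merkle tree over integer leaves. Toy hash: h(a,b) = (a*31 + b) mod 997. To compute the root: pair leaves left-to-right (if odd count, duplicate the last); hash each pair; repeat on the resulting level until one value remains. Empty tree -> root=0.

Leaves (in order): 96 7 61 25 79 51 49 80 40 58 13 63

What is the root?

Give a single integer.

Answer: 664

Derivation:
L0: [96, 7, 61, 25, 79, 51, 49, 80, 40, 58, 13, 63]
L1: h(96,7)=(96*31+7)%997=989 h(61,25)=(61*31+25)%997=919 h(79,51)=(79*31+51)%997=506 h(49,80)=(49*31+80)%997=602 h(40,58)=(40*31+58)%997=301 h(13,63)=(13*31+63)%997=466 -> [989, 919, 506, 602, 301, 466]
L2: h(989,919)=(989*31+919)%997=671 h(506,602)=(506*31+602)%997=336 h(301,466)=(301*31+466)%997=824 -> [671, 336, 824]
L3: h(671,336)=(671*31+336)%997=200 h(824,824)=(824*31+824)%997=446 -> [200, 446]
L4: h(200,446)=(200*31+446)%997=664 -> [664]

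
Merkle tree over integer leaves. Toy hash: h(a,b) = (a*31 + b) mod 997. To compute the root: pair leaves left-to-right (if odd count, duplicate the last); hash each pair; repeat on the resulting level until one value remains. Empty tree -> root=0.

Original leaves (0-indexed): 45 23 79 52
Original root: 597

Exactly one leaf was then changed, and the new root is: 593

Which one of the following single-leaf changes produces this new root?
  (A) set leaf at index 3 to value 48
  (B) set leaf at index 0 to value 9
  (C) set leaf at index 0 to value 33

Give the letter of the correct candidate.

Original leaves: [45, 23, 79, 52]
Target new root: 593
Try each candidate change and compute the resulting root:
Candidate A: set leaf[3] = 48 -> leaves = [45, 23, 79, 48]
  L0: [45, 23, 79, 48]
  L1: h(45,23)=(45*31+23)%997=421 h(79,48)=(79*31+48)%997=503 -> [421, 503]
  L2: h(421,503)=(421*31+503)%997=593 -> [593]
  root = 593 == target 593  ** MATCH **
Candidate B: set leaf[0] = 9 -> leaves = [9, 23, 79, 52]
  L0: [9, 23, 79, 52]
  L1: h(9,23)=(9*31+23)%997=302 h(79,52)=(79*31+52)%997=507 -> [302, 507]
  L2: h(302,507)=(302*31+507)%997=896 -> [896]
  root = 896 != target 593
Candidate C: set leaf[0] = 33 -> leaves = [33, 23, 79, 52]
  L0: [33, 23, 79, 52]
  L1: h(33,23)=(33*31+23)%997=49 h(79,52)=(79*31+52)%997=507 -> [49, 507]
  L2: h(49,507)=(49*31+507)%997=32 -> [32]
  root = 32 != target 593
Candidate A produces the target root.

Answer: A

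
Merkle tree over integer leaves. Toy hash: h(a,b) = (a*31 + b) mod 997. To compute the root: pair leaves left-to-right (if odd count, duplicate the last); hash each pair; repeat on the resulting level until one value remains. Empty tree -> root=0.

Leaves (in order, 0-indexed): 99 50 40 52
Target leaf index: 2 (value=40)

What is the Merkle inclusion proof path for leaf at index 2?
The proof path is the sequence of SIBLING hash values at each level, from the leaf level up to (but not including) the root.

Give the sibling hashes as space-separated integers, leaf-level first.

Answer: 52 128

Derivation:
L0 (leaves): [99, 50, 40, 52], target index=2
L1: h(99,50)=(99*31+50)%997=128 [pair 0] h(40,52)=(40*31+52)%997=295 [pair 1] -> [128, 295]
  Sibling for proof at L0: 52
L2: h(128,295)=(128*31+295)%997=275 [pair 0] -> [275]
  Sibling for proof at L1: 128
Root: 275
Proof path (sibling hashes from leaf to root): [52, 128]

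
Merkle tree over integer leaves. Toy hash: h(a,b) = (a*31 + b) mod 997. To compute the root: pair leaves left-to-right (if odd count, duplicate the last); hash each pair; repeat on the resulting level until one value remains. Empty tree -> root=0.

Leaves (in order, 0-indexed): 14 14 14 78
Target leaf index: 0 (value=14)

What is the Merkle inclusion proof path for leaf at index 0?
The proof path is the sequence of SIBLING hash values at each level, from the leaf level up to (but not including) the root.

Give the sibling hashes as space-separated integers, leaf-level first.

L0 (leaves): [14, 14, 14, 78], target index=0
L1: h(14,14)=(14*31+14)%997=448 [pair 0] h(14,78)=(14*31+78)%997=512 [pair 1] -> [448, 512]
  Sibling for proof at L0: 14
L2: h(448,512)=(448*31+512)%997=442 [pair 0] -> [442]
  Sibling for proof at L1: 512
Root: 442
Proof path (sibling hashes from leaf to root): [14, 512]

Answer: 14 512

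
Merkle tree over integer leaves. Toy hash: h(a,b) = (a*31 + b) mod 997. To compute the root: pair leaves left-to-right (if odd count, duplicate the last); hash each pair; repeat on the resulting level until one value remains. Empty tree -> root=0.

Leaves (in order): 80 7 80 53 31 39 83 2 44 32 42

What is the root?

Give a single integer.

Answer: 785

Derivation:
L0: [80, 7, 80, 53, 31, 39, 83, 2, 44, 32, 42]
L1: h(80,7)=(80*31+7)%997=493 h(80,53)=(80*31+53)%997=539 h(31,39)=(31*31+39)%997=3 h(83,2)=(83*31+2)%997=581 h(44,32)=(44*31+32)%997=399 h(42,42)=(42*31+42)%997=347 -> [493, 539, 3, 581, 399, 347]
L2: h(493,539)=(493*31+539)%997=867 h(3,581)=(3*31+581)%997=674 h(399,347)=(399*31+347)%997=752 -> [867, 674, 752]
L3: h(867,674)=(867*31+674)%997=632 h(752,752)=(752*31+752)%997=136 -> [632, 136]
L4: h(632,136)=(632*31+136)%997=785 -> [785]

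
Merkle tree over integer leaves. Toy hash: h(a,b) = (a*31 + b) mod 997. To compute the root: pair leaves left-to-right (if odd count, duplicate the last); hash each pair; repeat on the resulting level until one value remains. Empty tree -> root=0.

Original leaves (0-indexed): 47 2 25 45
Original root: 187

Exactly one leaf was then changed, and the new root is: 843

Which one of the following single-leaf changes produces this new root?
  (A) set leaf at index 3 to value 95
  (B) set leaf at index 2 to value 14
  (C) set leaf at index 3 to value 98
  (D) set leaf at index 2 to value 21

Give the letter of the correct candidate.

Answer: B

Derivation:
Original leaves: [47, 2, 25, 45]
Target new root: 843
Try each candidate change and compute the resulting root:
Candidate A: set leaf[3] = 95 -> leaves = [47, 2, 25, 95]
  L0: [47, 2, 25, 95]
  L1: h(47,2)=(47*31+2)%997=462 h(25,95)=(25*31+95)%997=870 -> [462, 870]
  L2: h(462,870)=(462*31+870)%997=237 -> [237]
  root = 237 != target 843
Candidate B: set leaf[2] = 14 -> leaves = [47, 2, 14, 45]
  L0: [47, 2, 14, 45]
  L1: h(47,2)=(47*31+2)%997=462 h(14,45)=(14*31+45)%997=479 -> [462, 479]
  L2: h(462,479)=(462*31+479)%997=843 -> [843]
  root = 843 == target 843  ** MATCH **
Candidate C: set leaf[3] = 98 -> leaves = [47, 2, 25, 98]
  L0: [47, 2, 25, 98]
  L1: h(47,2)=(47*31+2)%997=462 h(25,98)=(25*31+98)%997=873 -> [462, 873]
  L2: h(462,873)=(462*31+873)%997=240 -> [240]
  root = 240 != target 843
Candidate D: set leaf[2] = 21 -> leaves = [47, 2, 21, 45]
  L0: [47, 2, 21, 45]
  L1: h(47,2)=(47*31+2)%997=462 h(21,45)=(21*31+45)%997=696 -> [462, 696]
  L2: h(462,696)=(462*31+696)%997=63 -> [63]
  root = 63 != target 843
Candidate B produces the target root.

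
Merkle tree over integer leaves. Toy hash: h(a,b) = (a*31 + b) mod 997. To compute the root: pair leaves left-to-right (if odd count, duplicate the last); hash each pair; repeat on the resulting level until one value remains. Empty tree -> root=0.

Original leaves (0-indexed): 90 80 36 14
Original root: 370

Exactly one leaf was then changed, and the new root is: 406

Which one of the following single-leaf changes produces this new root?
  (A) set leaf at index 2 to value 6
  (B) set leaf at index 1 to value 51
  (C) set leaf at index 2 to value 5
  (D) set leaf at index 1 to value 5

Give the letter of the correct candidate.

Answer: C

Derivation:
Original leaves: [90, 80, 36, 14]
Target new root: 406
Try each candidate change and compute the resulting root:
Candidate A: set leaf[2] = 6 -> leaves = [90, 80, 6, 14]
  L0: [90, 80, 6, 14]
  L1: h(90,80)=(90*31+80)%997=876 h(6,14)=(6*31+14)%997=200 -> [876, 200]
  L2: h(876,200)=(876*31+200)%997=437 -> [437]
  root = 437 != target 406
Candidate B: set leaf[1] = 51 -> leaves = [90, 51, 36, 14]
  L0: [90, 51, 36, 14]
  L1: h(90,51)=(90*31+51)%997=847 h(36,14)=(36*31+14)%997=133 -> [847, 133]
  L2: h(847,133)=(847*31+133)%997=468 -> [468]
  root = 468 != target 406
Candidate C: set leaf[2] = 5 -> leaves = [90, 80, 5, 14]
  L0: [90, 80, 5, 14]
  L1: h(90,80)=(90*31+80)%997=876 h(5,14)=(5*31+14)%997=169 -> [876, 169]
  L2: h(876,169)=(876*31+169)%997=406 -> [406]
  root = 406 == target 406  ** MATCH **
Candidate D: set leaf[1] = 5 -> leaves = [90, 5, 36, 14]
  L0: [90, 5, 36, 14]
  L1: h(90,5)=(90*31+5)%997=801 h(36,14)=(36*31+14)%997=133 -> [801, 133]
  L2: h(801,133)=(801*31+133)%997=39 -> [39]
  root = 39 != target 406
Candidate C produces the target root.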